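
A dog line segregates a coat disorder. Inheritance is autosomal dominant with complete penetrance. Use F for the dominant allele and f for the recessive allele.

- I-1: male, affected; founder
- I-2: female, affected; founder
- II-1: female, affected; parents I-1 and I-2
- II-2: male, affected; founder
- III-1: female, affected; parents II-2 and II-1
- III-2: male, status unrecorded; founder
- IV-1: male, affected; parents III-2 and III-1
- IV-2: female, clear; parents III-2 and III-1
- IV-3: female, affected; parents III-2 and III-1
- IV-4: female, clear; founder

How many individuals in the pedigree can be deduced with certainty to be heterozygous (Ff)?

Obligate heterozygotes: III-1 is affected so carries F and passed f to IV-2 (ff), so III-1 is Ff.
Every other individual is either homozygous by phenotype or has at least one consistent homozygous assignment, so the count is 1.

1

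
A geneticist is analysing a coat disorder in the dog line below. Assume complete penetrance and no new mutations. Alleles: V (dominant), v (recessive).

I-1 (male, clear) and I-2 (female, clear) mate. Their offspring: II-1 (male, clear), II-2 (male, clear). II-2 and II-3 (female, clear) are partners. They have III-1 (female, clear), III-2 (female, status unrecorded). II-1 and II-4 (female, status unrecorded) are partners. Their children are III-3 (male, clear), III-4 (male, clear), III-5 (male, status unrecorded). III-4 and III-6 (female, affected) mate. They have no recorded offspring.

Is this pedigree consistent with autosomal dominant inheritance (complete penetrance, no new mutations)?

Yes

A consistent assignment under autosomal dominant exists: I-1 vv, I-2 vv, II-1 vv, II-2 vv, II-3 vv, II-4 Vv, III-1 vv, III-2 vv, III-3 vv, III-4 vv, III-5 Vv, III-6 VV.
In this assignment every recorded phenotype matches its genotype and every non-founder's genotype is obtainable from its parents' genotypes, so the pedigree is consistent.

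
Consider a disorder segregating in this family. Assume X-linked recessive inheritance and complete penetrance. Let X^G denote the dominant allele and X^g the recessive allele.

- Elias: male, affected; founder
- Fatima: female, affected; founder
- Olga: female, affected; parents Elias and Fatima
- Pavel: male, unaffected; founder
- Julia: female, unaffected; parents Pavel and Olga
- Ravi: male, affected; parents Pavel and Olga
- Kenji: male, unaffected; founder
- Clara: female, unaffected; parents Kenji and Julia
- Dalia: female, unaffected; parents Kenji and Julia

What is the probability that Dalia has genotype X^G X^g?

1/2

Kenji is unaffected, so Kenji is X^G Y.
Julia is unaffected so carries G and received g from Olga (X^g X^g), so Julia is X^G X^g.
Their cross gives offspring ratios 1/2 X^G X^G : 1/2 X^G X^g. Conditioning on Dalia being unaffected, P(X^G X^g) = 1/2 / 1 = 1/2.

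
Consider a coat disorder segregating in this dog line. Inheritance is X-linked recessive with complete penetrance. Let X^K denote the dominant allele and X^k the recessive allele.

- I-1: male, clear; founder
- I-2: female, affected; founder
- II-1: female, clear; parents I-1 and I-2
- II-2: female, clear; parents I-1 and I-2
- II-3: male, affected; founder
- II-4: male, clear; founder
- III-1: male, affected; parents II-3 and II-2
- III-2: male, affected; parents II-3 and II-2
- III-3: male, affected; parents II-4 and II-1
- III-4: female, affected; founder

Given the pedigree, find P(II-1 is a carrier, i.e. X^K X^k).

1

II-1 is clear so carries K and received k from I-2 (X^k X^k), so II-1 is X^K X^k, giving P(X^K X^k) = 1.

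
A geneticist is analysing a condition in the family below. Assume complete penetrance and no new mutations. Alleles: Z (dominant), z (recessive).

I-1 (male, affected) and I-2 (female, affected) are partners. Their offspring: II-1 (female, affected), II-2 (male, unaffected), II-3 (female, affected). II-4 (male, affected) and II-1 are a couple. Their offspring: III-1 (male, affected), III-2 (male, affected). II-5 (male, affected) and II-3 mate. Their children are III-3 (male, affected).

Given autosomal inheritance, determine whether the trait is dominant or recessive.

I-1 and I-2 are both affected yet have an unaffected child II-2. Under a recessive model two affected parents are homozygous and every child would be affected, so the trait cannot be recessive.

dominant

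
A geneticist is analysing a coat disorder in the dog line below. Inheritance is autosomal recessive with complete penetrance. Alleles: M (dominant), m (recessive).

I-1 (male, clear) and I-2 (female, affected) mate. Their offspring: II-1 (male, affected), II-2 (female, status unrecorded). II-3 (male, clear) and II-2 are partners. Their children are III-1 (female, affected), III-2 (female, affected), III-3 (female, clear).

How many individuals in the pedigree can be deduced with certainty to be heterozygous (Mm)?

Obligate heterozygotes: I-1 is clear so carries M and passed m to II-1 (mm), so I-1 is Mm; II-3 is clear so carries M and passed m to III-1 (mm), so II-3 is Mm.
Every other individual is either homozygous by phenotype or has at least one consistent homozygous assignment, so the count is 2.

2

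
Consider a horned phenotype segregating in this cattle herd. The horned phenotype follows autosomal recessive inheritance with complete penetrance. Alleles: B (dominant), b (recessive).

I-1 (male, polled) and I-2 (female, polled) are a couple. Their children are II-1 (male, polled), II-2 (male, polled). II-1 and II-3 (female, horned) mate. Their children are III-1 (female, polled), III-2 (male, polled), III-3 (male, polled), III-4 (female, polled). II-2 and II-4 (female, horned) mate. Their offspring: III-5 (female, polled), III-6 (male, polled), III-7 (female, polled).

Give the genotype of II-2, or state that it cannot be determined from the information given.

cannot be determined

II-2's phenotype allows BB or Bb, and no parent or child forces a single allele at both positions; consistent genotype assignments exist with II-2 as BB or Bb.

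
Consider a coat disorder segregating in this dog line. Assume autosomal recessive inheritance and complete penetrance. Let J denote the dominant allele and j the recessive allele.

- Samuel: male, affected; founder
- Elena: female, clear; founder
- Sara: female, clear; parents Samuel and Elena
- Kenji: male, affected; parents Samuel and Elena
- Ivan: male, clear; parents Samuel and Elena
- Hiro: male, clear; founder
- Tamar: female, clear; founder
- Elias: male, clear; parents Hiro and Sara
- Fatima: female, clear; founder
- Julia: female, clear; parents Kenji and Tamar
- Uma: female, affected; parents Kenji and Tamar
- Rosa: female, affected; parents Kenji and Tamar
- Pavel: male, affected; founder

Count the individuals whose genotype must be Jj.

5

Obligate heterozygotes: Elena is clear so carries J and passed j to Kenji (jj), so Elena is Jj; Sara is clear so carries J and received j from Samuel (jj), so Sara is Jj; Ivan is clear so carries J and received j from Samuel (jj), so Ivan is Jj; Tamar is clear so carries J and passed j to Uma (jj), so Tamar is Jj; Julia is clear so carries J and received j from Kenji (jj), so Julia is Jj.
Every other individual is either homozygous by phenotype or has at least one consistent homozygous assignment, so the count is 5.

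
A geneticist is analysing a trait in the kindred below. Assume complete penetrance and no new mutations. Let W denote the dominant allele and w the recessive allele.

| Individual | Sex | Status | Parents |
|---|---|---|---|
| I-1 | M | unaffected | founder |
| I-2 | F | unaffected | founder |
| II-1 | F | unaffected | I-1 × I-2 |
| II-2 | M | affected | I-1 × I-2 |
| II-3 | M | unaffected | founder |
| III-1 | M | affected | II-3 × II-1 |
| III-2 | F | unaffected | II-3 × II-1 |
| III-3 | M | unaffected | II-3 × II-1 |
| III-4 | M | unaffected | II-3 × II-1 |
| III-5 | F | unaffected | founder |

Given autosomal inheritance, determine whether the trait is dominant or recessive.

I-1 and I-2 are both unaffected yet have an affected child II-2. Under dominance, an affected child requires at least one affected parent, so the trait cannot be dominant.

recessive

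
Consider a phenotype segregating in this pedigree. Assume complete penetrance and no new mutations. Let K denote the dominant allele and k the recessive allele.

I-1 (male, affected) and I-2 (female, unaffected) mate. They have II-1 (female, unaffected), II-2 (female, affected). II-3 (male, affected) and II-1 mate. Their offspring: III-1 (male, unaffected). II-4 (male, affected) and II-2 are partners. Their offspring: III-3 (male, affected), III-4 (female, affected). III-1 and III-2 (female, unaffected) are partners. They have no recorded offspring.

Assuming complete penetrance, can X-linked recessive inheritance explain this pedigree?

Yes

A consistent assignment under X-linked recessive exists: I-1 X^k Y, I-2 X^K X^k, II-1 X^K X^k, II-2 X^k X^k, II-3 X^k Y, II-4 X^k Y, III-1 X^K Y, III-2 X^K X^K, III-3 X^k Y, III-4 X^k X^k.
In this assignment every recorded phenotype matches its genotype and every non-founder's genotype is obtainable from its parents' genotypes, so the pedigree is consistent.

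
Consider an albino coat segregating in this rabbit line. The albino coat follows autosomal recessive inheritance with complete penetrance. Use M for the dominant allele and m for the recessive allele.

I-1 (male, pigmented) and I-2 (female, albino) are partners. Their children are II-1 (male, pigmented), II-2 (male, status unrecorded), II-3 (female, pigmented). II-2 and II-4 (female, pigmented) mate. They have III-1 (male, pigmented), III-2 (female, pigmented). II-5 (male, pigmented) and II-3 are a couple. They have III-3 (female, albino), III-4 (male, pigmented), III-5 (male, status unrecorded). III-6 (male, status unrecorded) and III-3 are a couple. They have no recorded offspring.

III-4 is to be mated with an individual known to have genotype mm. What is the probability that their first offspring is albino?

II-5 is pigmented so carries M and passed m to III-3 (mm), so II-5 is Mm.
II-3 is pigmented so carries M and received m from I-2 (mm), so II-3 is Mm.
III-4 is a pigmented offspring of II-5 (Mm) × II-3 (Mm), whose cross gives 1/4 MM : 1/2 Mm : 1/4 mm; conditioning on being pigmented, III-4 is MM with probability 1/3, Mm with probability 2/3.
Summing over parental genotype combinations, P(offspring is albino) = 2/3·1/2 = 1/3.

1/3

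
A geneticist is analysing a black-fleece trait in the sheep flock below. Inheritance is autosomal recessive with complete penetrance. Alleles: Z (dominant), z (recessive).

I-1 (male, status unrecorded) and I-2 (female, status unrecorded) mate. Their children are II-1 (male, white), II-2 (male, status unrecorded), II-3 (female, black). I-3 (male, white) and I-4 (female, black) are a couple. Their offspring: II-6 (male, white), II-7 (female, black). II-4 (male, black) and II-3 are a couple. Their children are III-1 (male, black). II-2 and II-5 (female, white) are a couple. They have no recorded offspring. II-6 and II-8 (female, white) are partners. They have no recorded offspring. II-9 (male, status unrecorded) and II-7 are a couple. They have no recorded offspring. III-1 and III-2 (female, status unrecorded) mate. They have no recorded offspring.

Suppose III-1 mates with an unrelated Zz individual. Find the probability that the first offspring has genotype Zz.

1/2

III-1 is black, so III-1 is zz.
The cross gives 1/2 Zz : 1/2 zz, so P(offspring has genotype Zz) = 1/2.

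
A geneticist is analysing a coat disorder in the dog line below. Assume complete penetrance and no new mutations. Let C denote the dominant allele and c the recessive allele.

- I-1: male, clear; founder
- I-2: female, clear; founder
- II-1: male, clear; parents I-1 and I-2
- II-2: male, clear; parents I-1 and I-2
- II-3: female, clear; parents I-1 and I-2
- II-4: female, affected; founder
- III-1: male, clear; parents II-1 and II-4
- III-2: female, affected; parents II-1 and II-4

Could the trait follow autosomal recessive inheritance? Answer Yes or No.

A consistent assignment under autosomal recessive exists: I-1 CC, I-2 Cc, II-1 Cc, II-2 CC, II-3 CC, II-4 cc, III-1 Cc, III-2 cc.
In this assignment every recorded phenotype matches its genotype and every non-founder's genotype is obtainable from its parents' genotypes, so the pedigree is consistent.

Yes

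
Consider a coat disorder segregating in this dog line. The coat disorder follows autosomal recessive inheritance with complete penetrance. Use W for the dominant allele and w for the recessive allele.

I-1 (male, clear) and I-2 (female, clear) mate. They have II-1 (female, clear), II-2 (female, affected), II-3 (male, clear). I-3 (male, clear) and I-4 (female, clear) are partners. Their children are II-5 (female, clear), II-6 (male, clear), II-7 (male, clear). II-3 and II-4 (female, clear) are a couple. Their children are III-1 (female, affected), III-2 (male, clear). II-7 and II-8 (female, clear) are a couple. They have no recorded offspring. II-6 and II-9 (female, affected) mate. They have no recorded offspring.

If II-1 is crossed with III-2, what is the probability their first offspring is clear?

8/9

I-1 is clear so carries W and passed w to II-2 (ww), so I-1 is Ww.
I-2 is clear so carries W and passed w to II-2 (ww), so I-2 is Ww.
II-1 is a clear offspring of I-1 (Ww) × I-2 (Ww), whose cross gives 1/4 WW : 1/2 Ww : 1/4 ww; conditioning on being clear, II-1 is WW with probability 1/3, Ww with probability 2/3.
II-3 is clear so carries W and passed w to III-1 (ww), so II-3 is Ww.
II-4 is clear so carries W and passed w to III-1 (ww), so II-4 is Ww.
III-2 is a clear offspring of II-3 (Ww) × II-4 (Ww), whose cross gives 1/4 WW : 1/2 Ww : 1/4 ww; conditioning on being clear, III-2 is WW with probability 1/3, Ww with probability 2/3.
Summing over parental genotype combinations, P(offspring is clear) = 1/9·1 + 2/9·1 + 2/9·1 + 4/9·3/4 = 8/9.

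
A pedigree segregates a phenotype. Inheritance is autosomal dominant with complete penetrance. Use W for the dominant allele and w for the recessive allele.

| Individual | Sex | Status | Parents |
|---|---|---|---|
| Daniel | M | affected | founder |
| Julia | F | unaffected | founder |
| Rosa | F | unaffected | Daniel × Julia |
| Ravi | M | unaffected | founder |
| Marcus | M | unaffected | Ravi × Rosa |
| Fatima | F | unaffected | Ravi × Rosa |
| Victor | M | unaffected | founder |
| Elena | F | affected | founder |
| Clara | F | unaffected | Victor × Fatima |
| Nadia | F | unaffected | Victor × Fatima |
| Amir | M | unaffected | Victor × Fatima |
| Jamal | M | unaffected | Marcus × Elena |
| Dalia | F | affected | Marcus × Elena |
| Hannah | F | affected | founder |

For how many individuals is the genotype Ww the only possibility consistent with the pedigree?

3

Obligate heterozygotes: Daniel is affected so carries W and passed w to Rosa (ww), so Daniel is Ww; Elena is affected so carries W and passed w to Jamal (ww), so Elena is Ww; Dalia is affected so carries W and received w from Marcus (ww), so Dalia is Ww.
Every other individual is either homozygous by phenotype or has at least one consistent homozygous assignment, so the count is 3.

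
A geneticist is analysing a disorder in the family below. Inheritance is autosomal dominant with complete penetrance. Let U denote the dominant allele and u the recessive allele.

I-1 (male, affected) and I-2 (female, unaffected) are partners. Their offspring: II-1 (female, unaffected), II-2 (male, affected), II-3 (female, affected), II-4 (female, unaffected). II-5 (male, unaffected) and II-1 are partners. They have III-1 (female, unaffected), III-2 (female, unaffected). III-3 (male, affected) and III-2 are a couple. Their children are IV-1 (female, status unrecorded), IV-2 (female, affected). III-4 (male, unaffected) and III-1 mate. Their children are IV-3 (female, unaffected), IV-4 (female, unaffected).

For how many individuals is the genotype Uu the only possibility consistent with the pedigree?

Obligate heterozygotes: I-1 is affected so carries U and passed u to II-1 (uu), so I-1 is Uu; II-2 is affected so carries U and received u from I-2 (uu), so II-2 is Uu; II-3 is affected so carries U and received u from I-2 (uu), so II-3 is Uu; IV-2 is affected so carries U and received u from III-2 (uu), so IV-2 is Uu.
Every other individual is either homozygous by phenotype or has at least one consistent homozygous assignment, so the count is 4.

4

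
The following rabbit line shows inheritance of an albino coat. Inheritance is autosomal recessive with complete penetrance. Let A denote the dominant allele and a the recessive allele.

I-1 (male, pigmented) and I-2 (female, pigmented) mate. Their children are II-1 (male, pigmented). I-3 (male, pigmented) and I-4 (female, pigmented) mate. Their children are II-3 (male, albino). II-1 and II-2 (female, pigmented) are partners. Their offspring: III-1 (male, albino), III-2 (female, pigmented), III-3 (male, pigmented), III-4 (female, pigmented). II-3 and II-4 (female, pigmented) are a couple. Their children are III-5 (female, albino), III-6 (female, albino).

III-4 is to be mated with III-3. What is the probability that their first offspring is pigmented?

II-1 is pigmented so carries A and passed a to III-1 (aa), so II-1 is Aa.
II-2 is pigmented so carries A and passed a to III-1 (aa), so II-2 is Aa.
III-4 is a pigmented offspring of II-1 (Aa) × II-2 (Aa), whose cross gives 1/4 AA : 1/2 Aa : 1/4 aa; conditioning on being pigmented, III-4 is AA with probability 1/3, Aa with probability 2/3.
III-3 is a pigmented offspring of II-1 (Aa) × II-2 (Aa), whose cross gives 1/4 AA : 1/2 Aa : 1/4 aa; conditioning on being pigmented, III-3 is AA with probability 1/3, Aa with probability 2/3.
Summing over parental genotype combinations, P(offspring is pigmented) = 1/9·1 + 2/9·1 + 2/9·1 + 4/9·3/4 = 8/9.

8/9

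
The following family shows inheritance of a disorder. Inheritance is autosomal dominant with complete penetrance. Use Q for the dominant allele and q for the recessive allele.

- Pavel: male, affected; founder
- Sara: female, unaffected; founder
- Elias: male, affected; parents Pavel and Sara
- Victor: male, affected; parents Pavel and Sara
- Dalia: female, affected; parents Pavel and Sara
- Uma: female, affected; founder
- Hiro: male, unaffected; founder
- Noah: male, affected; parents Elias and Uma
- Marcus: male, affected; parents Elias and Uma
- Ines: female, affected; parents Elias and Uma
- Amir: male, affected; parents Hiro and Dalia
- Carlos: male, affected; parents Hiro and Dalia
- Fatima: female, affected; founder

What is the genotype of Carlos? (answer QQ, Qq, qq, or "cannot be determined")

From phenotype alone, Carlos is QQ or Qq.
Carlos is affected so carries Q and received q from Hiro (qq), so Carlos is Qq.

Qq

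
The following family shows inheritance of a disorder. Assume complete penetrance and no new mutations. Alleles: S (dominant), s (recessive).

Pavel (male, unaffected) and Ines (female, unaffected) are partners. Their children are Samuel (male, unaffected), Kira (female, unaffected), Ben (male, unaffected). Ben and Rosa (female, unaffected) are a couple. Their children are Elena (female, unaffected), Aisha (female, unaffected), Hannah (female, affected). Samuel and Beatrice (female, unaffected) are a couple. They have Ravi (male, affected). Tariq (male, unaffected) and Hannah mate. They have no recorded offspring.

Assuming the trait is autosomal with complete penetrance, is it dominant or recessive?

recessive

Ben and Rosa are both unaffected yet have an affected child Hannah. Under dominance, an affected child requires at least one affected parent, so the trait cannot be dominant.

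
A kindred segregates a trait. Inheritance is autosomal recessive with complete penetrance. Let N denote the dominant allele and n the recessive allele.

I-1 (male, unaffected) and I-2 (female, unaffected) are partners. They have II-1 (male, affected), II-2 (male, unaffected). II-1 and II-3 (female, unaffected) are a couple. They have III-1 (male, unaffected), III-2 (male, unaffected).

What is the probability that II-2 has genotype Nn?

I-1 is unaffected so carries N and passed n to II-1 (nn), so I-1 is Nn.
I-2 is unaffected so carries N and passed n to II-1 (nn), so I-2 is Nn.
Their cross gives offspring ratios 1/4 NN : 1/2 Nn : 1/4 nn. Conditioning on II-2 being unaffected, P(Nn) = 1/2 / 3/4 = 2/3.

2/3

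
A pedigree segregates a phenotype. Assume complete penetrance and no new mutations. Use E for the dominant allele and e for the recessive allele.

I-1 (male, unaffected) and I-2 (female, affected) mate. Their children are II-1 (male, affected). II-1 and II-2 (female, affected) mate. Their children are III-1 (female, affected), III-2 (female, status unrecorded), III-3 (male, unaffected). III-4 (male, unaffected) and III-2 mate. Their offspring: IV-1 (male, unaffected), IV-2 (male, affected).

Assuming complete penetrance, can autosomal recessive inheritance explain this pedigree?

Under autosomal recessive, III-3 (unaffected, male) cannot arise from II-1 (affected) × II-2 (affected).

No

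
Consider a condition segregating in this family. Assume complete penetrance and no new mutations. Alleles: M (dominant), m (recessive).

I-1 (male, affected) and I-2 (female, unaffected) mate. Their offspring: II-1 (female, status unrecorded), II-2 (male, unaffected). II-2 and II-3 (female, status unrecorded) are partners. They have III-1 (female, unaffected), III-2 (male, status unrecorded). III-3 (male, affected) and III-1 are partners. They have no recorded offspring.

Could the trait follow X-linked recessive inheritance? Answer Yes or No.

Yes

A consistent assignment under X-linked recessive exists: I-1 X^m Y, I-2 X^M X^M, II-1 X^M X^m, II-2 X^M Y, II-3 X^M X^M, III-1 X^M X^M, III-2 X^M Y, III-3 X^m Y.
In this assignment every recorded phenotype matches its genotype and every non-founder's genotype is obtainable from its parents' genotypes, so the pedigree is consistent.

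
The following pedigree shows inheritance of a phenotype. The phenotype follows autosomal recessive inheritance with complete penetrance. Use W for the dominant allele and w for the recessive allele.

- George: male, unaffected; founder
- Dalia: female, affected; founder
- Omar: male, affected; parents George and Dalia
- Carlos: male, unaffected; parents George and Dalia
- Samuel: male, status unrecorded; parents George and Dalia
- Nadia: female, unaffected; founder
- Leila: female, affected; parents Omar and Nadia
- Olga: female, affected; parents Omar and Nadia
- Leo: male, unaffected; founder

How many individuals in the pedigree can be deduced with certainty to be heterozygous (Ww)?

3

Obligate heterozygotes: George is unaffected so carries W and passed w to Omar (ww), so George is Ww; Carlos is unaffected so carries W and received w from Dalia (ww), so Carlos is Ww; Nadia is unaffected so carries W and passed w to Leila (ww), so Nadia is Ww.
Every other individual is either homozygous by phenotype or has at least one consistent homozygous assignment, so the count is 3.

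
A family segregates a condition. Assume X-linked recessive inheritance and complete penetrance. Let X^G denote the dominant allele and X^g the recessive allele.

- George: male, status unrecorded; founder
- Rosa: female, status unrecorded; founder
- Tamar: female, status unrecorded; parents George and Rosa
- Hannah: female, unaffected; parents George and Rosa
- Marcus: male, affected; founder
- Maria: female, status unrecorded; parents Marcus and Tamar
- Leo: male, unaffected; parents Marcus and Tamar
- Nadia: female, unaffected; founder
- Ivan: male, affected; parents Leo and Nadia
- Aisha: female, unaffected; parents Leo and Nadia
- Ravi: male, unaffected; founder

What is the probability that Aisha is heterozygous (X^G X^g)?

Leo is unaffected, so Leo is X^G Y.
Nadia is unaffected so carries G and passed g to Ivan (X^g Y), so Nadia is X^G X^g.
Their cross gives offspring ratios 1/2 X^G X^G : 1/2 X^G X^g. Conditioning on Aisha being unaffected, P(X^G X^g) = 1/2 / 1 = 1/2.

1/2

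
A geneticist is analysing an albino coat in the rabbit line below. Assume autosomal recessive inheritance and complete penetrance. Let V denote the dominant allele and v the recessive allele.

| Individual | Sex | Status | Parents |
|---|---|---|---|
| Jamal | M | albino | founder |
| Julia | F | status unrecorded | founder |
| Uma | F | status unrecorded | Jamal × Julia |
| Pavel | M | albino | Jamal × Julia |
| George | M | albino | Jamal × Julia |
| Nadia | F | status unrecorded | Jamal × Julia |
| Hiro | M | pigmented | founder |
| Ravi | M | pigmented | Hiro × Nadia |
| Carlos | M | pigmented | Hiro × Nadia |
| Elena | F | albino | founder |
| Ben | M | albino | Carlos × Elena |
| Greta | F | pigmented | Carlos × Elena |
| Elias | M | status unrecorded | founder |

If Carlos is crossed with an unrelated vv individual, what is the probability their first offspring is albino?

1/2

Carlos is pigmented so carries V and passed v to Ben (vv), so Carlos is Vv.
The cross gives 1/2 Vv : 1/2 vv, so P(offspring is albino) = 1/2.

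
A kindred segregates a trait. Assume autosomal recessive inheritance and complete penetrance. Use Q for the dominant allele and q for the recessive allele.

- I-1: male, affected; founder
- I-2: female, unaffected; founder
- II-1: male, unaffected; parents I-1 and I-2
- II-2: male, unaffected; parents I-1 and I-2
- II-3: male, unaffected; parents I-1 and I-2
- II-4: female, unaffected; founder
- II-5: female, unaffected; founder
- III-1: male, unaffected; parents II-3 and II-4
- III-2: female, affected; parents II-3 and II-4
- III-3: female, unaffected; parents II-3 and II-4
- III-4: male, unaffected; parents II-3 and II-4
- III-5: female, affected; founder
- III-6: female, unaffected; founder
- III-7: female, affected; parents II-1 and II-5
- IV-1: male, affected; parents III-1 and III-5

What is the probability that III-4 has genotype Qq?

2/3

II-3 is unaffected so carries Q and received q from I-1 (qq), so II-3 is Qq.
II-4 is unaffected so carries Q and passed q to III-2 (qq), so II-4 is Qq.
Their cross gives offspring ratios 1/4 QQ : 1/2 Qq : 1/4 qq. Conditioning on III-4 being unaffected, P(Qq) = 1/2 / 3/4 = 2/3.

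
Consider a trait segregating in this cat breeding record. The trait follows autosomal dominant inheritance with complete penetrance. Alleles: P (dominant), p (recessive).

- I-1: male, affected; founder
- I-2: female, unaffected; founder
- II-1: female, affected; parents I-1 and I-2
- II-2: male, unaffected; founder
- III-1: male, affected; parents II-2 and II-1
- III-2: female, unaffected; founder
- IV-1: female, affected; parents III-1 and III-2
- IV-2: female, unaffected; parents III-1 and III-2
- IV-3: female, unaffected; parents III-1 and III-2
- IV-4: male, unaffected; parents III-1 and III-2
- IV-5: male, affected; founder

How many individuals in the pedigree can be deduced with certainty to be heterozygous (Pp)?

3

Obligate heterozygotes: II-1 is affected so carries P and received p from I-2 (pp), so II-1 is Pp; III-1 is affected so carries P and received p from II-2 (pp), so III-1 is Pp; IV-1 is affected so carries P and received p from III-2 (pp), so IV-1 is Pp.
Every other individual is either homozygous by phenotype or has at least one consistent homozygous assignment, so the count is 3.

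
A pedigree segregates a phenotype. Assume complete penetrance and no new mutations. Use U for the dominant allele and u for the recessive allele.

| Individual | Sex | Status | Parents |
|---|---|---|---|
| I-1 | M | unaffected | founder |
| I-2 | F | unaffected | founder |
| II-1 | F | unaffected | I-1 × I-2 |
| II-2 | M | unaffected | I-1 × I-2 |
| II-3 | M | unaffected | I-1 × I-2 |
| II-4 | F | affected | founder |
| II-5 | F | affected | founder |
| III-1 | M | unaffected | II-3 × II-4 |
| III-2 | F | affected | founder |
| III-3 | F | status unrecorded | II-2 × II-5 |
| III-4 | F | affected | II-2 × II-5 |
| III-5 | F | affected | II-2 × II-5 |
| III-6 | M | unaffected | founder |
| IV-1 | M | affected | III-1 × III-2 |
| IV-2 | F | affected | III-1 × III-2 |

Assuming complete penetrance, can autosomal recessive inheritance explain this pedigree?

A consistent assignment under autosomal recessive exists: I-1 UU, I-2 Uu, II-1 UU, II-2 Uu, II-3 UU, II-4 uu, II-5 uu, III-1 Uu, III-2 uu, III-3 Uu, III-4 uu, III-5 uu, III-6 UU, IV-1 uu, IV-2 uu.
In this assignment every recorded phenotype matches its genotype and every non-founder's genotype is obtainable from its parents' genotypes, so the pedigree is consistent.

Yes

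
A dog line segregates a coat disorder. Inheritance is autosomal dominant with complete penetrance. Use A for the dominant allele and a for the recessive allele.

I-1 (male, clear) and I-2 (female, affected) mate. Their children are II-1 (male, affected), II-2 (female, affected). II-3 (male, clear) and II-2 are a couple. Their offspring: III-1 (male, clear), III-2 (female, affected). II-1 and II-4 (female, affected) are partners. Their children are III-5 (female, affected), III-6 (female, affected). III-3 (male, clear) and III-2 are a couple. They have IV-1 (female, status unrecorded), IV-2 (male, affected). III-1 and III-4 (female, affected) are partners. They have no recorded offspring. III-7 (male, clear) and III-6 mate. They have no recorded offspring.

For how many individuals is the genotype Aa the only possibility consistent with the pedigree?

4

Obligate heterozygotes: II-1 is affected so carries A and received a from I-1 (aa), so II-1 is Aa; II-2 is affected so carries A and received a from I-1 (aa), so II-2 is Aa; III-2 is affected so carries A and received a from II-3 (aa), so III-2 is Aa; IV-2 is affected so carries A and received a from III-3 (aa), so IV-2 is Aa.
Every other individual is either homozygous by phenotype or has at least one consistent homozygous assignment, so the count is 4.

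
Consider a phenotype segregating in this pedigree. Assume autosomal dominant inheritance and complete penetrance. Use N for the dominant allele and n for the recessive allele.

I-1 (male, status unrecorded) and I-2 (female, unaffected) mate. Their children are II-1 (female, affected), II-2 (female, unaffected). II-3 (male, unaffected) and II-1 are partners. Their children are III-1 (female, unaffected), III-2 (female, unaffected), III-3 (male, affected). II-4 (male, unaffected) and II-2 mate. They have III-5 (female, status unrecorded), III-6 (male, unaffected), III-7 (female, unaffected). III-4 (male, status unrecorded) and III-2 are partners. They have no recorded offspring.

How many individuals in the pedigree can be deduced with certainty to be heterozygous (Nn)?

3

Obligate heterozygotes: I-1 passed N to II-1 (Nn, whose n came from I-2) and passed n to II-2 (nn), so I-1 is Nn; II-1 is affected so carries N and received n from I-2 (nn), so II-1 is Nn; III-3 is affected so carries N and received n from II-3 (nn), so III-3 is Nn.
Every other individual is either homozygous by phenotype or has at least one consistent homozygous assignment, so the count is 3.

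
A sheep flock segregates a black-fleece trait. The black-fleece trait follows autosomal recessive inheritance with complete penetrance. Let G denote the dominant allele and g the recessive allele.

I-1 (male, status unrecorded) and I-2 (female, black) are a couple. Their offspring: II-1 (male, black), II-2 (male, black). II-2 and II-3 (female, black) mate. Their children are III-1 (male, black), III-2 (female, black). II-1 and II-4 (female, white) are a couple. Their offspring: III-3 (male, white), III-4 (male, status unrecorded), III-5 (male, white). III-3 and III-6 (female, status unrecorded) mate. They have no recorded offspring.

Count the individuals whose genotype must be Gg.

2

Obligate heterozygotes: III-3 is white so carries G and received g from II-1 (gg), so III-3 is Gg; III-5 is white so carries G and received g from II-1 (gg), so III-5 is Gg.
Every other individual is either homozygous by phenotype or has at least one consistent homozygous assignment, so the count is 2.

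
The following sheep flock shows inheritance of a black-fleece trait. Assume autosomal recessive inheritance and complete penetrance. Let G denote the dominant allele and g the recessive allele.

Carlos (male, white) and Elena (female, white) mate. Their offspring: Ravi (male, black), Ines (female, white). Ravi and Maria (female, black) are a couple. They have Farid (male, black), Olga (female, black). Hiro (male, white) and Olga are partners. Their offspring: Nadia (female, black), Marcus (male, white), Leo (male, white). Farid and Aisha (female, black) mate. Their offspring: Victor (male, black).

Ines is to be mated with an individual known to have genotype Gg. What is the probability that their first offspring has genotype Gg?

Carlos is white so carries G and passed g to Ravi (gg), so Carlos is Gg.
Elena is white so carries G and passed g to Ravi (gg), so Elena is Gg.
Ines is a white offspring of Carlos (Gg) × Elena (Gg), whose cross gives 1/4 GG : 1/2 Gg : 1/4 gg; conditioning on being white, Ines is GG with probability 1/3, Gg with probability 2/3.
Summing over parental genotype combinations, P(offspring has genotype Gg) = 1/3·1/2 + 2/3·1/2 = 1/2.

1/2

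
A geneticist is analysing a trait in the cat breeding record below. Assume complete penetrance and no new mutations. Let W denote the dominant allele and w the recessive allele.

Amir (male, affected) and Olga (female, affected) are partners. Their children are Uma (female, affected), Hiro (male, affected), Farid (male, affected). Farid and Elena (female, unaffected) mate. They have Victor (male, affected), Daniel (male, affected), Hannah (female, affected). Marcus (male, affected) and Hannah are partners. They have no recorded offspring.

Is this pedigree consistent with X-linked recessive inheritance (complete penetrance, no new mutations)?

A consistent assignment under X-linked recessive exists: Amir X^w Y, Olga X^w X^w, Uma X^w X^w, Hiro X^w Y, Farid X^w Y, Elena X^W X^w, Victor X^w Y, Daniel X^w Y, Hannah X^w X^w, Marcus X^w Y.
In this assignment every recorded phenotype matches its genotype and every non-founder's genotype is obtainable from its parents' genotypes, so the pedigree is consistent.

Yes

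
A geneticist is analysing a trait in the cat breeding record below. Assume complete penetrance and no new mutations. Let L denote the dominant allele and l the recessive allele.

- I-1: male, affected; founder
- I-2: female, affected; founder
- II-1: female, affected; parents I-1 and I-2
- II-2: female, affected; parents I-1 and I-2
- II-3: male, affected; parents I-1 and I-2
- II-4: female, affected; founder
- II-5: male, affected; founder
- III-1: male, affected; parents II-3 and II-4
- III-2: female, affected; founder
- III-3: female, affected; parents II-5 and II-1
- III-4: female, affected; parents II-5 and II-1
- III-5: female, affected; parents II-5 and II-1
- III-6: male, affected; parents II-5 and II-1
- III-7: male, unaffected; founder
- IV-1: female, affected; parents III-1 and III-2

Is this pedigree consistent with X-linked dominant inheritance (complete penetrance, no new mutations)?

A consistent assignment under X-linked dominant exists: I-1 X^L Y, I-2 X^L X^L, II-1 X^L X^L, II-2 X^L X^L, II-3 X^L Y, II-4 X^L X^L, II-5 X^L Y, III-1 X^L Y, III-2 X^L X^L, III-3 X^L X^L, III-4 X^L X^L, III-5 X^L X^L, III-6 X^L Y, III-7 X^l Y, IV-1 X^L X^L.
In this assignment every recorded phenotype matches its genotype and every non-founder's genotype is obtainable from its parents' genotypes, so the pedigree is consistent.

Yes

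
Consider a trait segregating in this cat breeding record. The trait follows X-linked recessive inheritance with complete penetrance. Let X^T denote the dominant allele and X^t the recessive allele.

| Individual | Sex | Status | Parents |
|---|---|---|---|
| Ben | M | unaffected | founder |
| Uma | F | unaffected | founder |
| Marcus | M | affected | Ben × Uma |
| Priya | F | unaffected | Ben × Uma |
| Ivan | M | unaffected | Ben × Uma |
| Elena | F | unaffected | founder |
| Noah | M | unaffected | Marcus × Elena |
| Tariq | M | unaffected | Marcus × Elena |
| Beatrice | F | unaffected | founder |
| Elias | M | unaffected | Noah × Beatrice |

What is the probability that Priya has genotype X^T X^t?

1/2

Ben is unaffected, so Ben is X^T Y.
Uma is unaffected so carries T and passed t to Marcus (X^t Y), so Uma is X^T X^t.
Their cross gives offspring ratios 1/2 X^T X^T : 1/2 X^T X^t. Conditioning on Priya being unaffected, P(X^T X^t) = 1/2 / 1 = 1/2.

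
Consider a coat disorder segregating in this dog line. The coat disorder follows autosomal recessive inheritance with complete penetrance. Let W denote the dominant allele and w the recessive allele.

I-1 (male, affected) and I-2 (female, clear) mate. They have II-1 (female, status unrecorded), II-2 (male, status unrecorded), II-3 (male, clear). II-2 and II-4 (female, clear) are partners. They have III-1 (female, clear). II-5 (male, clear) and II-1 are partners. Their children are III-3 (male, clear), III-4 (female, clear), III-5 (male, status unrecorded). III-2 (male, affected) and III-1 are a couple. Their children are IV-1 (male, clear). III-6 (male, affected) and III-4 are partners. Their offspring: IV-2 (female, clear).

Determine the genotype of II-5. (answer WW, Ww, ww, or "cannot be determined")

cannot be determined

II-5's phenotype allows WW or Ww, and no parent or child forces a single allele at both positions; consistent genotype assignments exist with II-5 as WW or Ww.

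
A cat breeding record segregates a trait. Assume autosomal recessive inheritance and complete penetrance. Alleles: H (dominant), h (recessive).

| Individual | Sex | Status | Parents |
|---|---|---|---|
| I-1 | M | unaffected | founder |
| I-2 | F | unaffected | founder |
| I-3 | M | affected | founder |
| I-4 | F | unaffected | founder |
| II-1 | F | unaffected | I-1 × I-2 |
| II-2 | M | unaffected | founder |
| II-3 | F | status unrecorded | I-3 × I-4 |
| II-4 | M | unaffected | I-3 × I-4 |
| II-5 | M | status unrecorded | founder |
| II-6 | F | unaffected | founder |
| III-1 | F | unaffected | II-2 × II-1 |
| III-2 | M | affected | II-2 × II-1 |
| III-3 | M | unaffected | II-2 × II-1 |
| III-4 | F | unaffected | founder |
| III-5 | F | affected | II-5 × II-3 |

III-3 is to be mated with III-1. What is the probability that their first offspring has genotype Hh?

II-2 is unaffected so carries H and passed h to III-2 (hh), so II-2 is Hh.
II-1 is unaffected so carries H and passed h to III-2 (hh), so II-1 is Hh.
III-3 is an unaffected offspring of II-2 (Hh) × II-1 (Hh), whose cross gives 1/4 HH : 1/2 Hh : 1/4 hh; conditioning on being unaffected, III-3 is HH with probability 1/3, Hh with probability 2/3.
III-1 is an unaffected offspring of II-2 (Hh) × II-1 (Hh), whose cross gives 1/4 HH : 1/2 Hh : 1/4 hh; conditioning on being unaffected, III-1 is HH with probability 1/3, Hh with probability 2/3.
Summing over parental genotype combinations, P(offspring has genotype Hh) = 2/9·1/2 + 2/9·1/2 + 4/9·1/2 = 4/9.

4/9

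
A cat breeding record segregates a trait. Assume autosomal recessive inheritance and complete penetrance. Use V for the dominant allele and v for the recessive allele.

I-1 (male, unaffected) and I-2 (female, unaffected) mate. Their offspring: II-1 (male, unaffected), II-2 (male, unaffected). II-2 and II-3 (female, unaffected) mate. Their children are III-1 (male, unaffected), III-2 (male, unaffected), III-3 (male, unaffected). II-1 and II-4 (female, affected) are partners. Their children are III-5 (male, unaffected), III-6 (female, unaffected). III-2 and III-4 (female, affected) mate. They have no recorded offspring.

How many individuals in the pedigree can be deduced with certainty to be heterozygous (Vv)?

Obligate heterozygotes: III-5 is unaffected so carries V and received v from II-4 (vv), so III-5 is Vv; III-6 is unaffected so carries V and received v from II-4 (vv), so III-6 is Vv.
Every other individual is either homozygous by phenotype or has at least one consistent homozygous assignment, so the count is 2.

2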